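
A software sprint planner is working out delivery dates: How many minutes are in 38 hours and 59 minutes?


Hours: 38
Extra minutes: 59
Minutes per hour: 60
Hours to minutes: 38 x 60 = 2280
Total: 2280 + 59 = 2339

2339


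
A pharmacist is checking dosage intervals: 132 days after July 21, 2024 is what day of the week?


Start: 2024-07-21 (Sunday)
Step 1 - find target date: add 132 days
  2024-07-21 + 132 days = 2024-11-30
Step 2 - day of week:
  132 mod 7 = 6
  Sunday + 6 days -> Saturday
Result: Saturday (2024-11-30)

Saturday


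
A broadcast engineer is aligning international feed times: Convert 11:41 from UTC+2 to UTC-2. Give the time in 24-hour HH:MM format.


Local time: 11:41 at UTC+2 (offset 2h)
Target zone: UTC-2 (offset -2h)
Difference: -2 - (2) = -4 hours
Calculation: 11 + (-4) = 7
Result: 07:41

07:41


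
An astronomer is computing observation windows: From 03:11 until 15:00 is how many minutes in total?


Start time: 03:11 = 191 minutes from midnight
End time: 15:00 = 900 minutes from midnight
Difference: 900 - 191 = 709 minutes
That is 11 hours and 49 minutes

709


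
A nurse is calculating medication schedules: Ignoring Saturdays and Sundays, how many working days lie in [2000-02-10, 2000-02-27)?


Start: 2000-02-10 (Thursday)
End (exclusive): 2000-02-27 (Sunday)
Total calendar days: 17
Full weeks: 17 // 7 = 2 -> 10 weekdays
Remaining 3 days starting on Thursday:
  Thu(w), Fri(w), Sat(-) -> 2 weekdays
Total business days: 10 + 2 = 12

12


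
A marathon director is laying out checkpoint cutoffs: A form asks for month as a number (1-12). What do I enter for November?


Calendar month order:
10. October
11. November <--
12. December
November is month number 11

11


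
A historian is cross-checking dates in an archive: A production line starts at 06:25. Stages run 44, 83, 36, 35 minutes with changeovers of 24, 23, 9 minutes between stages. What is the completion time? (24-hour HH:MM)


Start: 06:25 = 385 min from midnight
  after task 1 (44 min): 07:09
  after break (24 min): 07:33
  after task 2 (83 min): 08:56
  after break (23 min): 09:19
  after task 3 (36 min): 09:55
  after break (9 min): 10:04
  after task 4 (35 min): 10:39
Total elapsed: 254 minutes
End time: 10:39

10:39


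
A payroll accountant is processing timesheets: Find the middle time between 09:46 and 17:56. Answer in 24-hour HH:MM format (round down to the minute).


Start time: 09:46 = 586 minutes from midnight
End time: 17:56 = 1076 minutes from midnight
Sum: 586 + 1076 = 1662
Midpoint: 1662 / 2 = 831 minutes
Convert: 831 / 60 = 13 hours, 51 minutes
Result: 13:51

13:51


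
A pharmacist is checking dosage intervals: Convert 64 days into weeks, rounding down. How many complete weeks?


Total days: 64
Days per week: 7
Division: 64 / 7 = 9 remainder 1
Complete weeks: 9
Remaining days: 1

9


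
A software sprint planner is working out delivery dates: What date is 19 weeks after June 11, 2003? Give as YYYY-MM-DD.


Start: 2003-06-11
Weeks to add: 19
Convert to days: 19 x 7 = 133 days
Add 133 days to 2003-06-11
Result: 2003-10-22

2003-10-22


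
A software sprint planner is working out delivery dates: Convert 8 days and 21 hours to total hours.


Days: 8
Extra hours: 21
Hours per day: 24
Days to hours: 8 x 24 = 192
Total: 192 + 21 = 213

213


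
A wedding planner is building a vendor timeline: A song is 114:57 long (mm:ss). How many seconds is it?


Minutes: 114
Extra seconds: 57
Seconds per minute: 60
Minutes to seconds: 114 x 60 = 6840
Total: 6840 + 57 = 6897

6897


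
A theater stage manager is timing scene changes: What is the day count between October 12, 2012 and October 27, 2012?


Start date: 2012-10-12
End date: 2012-10-27
Oct 2012: +15 days
Total: 15 days

15


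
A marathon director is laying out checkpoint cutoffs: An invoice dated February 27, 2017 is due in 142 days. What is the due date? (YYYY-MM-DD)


Start: 2017-02-27
Adding 142 days
Days remaining in February: 1
After February: 141 days still to add
March 2017: 31 days, 110 remaining
April 2017: 30 days, 80 remaining
May 2017: 31 days, 49 remaining
June 2017: 30 days, 19 remaining
Result: 2017-07-19

2017-07-19


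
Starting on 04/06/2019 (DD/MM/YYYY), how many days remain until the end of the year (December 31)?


Start: June 04, 2019
End: December 31, 2019
Days left in June: 26
July: 31
August: 31
September: 30
October: 31
... plus remaining months
Sum of remaining months: 184
Total: 26 + 184 = 210

210


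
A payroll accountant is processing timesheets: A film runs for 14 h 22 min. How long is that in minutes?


Hours: 14
Minutes: 22
Convert hours to minutes: 14 x 60 = 840
Add remaining minutes: 840 + 22 = 862

862


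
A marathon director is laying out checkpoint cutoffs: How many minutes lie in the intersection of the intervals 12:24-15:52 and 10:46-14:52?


Interval A: [744, 952] minutes from midnight
Interval B: [646, 892] minutes from midnight
Overlap start = max(744, 646) = 744
Overlap end = min(952, 892) = 892
Overlap = 892 - 744 = 148 minutes

148


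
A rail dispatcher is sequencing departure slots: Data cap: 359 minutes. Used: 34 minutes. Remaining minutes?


Total budget: 359 minutes
Time used: 34 minutes
Remaining: 359 - 34 = 325 minutes
Percent used: 9.5%
Percent remaining: 90.5%

325


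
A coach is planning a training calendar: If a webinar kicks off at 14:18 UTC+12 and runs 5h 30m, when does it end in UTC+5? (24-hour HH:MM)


Start: 14:18 in UTC+12
Step 1 - add duration:
  minutes: 18 + 30 = 48
  hours: 14 + 5 + 0 = 19
  end in UTC+12: 19:48
Step 2 - convert UTC+12 -> UTC+5:
  offset difference: 5 - (12) = -7 hours
  19 + (-7) = 12 -> mod 24 = 12
Result: 12:48 in UTC+5

12:48


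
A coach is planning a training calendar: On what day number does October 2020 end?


Month: October
Year: 2020
October is a 31-day month
Total: 31 days

31


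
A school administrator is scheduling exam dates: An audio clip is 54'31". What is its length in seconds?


Minutes: 54
Seconds: 31
Convert minutes to seconds: 54 x 60 = 3240
Add remaining seconds: 3240 + 31 = 3271

3271


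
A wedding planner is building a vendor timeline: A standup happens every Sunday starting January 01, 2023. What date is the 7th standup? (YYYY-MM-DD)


First occurrence: 2023-01-01 (occurrence 1)
Each occurrence is 7 days after the previous.
Occurrence 7 is 6 weeks after the first.
6 weeks = 42 days
2023-01-01 + 42 days = 2023-02-12

2023-02-12


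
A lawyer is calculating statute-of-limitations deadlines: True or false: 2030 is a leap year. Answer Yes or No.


Year: 2030
Divisible by 4? 2030 / 4 = 507.5 -> No
Not divisible by 4, so NOT a leap year

No


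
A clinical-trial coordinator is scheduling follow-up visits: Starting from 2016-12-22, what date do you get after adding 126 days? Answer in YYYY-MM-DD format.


Start: 2016-12-22
Adding 126 days
Days remaining in December: 9
After December: 117 days still to add
January 2017: 31 days, 86 remaining
February 2017: 28 days, 58 remaining
March 2017: 31 days, 27 remaining
April 2017 has 30 days, need 27
Result: 2017-04-27

2017-04-27


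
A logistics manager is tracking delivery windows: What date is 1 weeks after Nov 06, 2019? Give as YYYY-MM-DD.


Start: 2019-11-06
Weeks to add: 1
Convert to days: 1 x 7 = 7 days
Add 7 days to 2019-11-06
Result: 2019-11-13

2019-11-13


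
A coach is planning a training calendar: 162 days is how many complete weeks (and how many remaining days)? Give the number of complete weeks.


Total days: 162
Days per week: 7
Division: 162 / 7 = 23 remainder 1
Complete weeks: 23
Remaining days: 1

23


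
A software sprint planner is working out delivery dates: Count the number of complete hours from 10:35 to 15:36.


Start: 10:35
End: 15:36
Hour difference: 15 - 10 = 5 hours
Minute difference: 36 - 35 = 1 minutes
Total minutes: 301
Complete hours: 301 / 60 = 5 (remainder 1)

5


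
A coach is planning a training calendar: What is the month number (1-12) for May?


Calendar month order:
4. April
5. May <--
6. June
May is month number 5

5


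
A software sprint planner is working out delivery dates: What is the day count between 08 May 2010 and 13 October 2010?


Start date: 2010-05-08
End date: 2010-10-13
May 2010: +24 days
Jun 2010: +30 days
Jul 2010: +31 days
... (3 more months)
Total: 158 days

158


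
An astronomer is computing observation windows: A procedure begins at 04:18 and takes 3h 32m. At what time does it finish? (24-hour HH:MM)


Start time: 04:18
Adding: 3 hours 32 minutes
Minutes: 18 + 32 = 50
Hours: 4 + 3 + 0 = 7
Result: 07:50

07:50


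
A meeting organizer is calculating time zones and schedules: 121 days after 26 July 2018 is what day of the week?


Start: 2018-07-26 (Thursday)
Step 1 - find target date: add 121 days
  2018-07-26 + 121 days = 2018-11-24
Step 2 - day of week:
  121 mod 7 = 2
  Thursday + 2 days -> Saturday
Result: Saturday (2018-11-24)

Saturday


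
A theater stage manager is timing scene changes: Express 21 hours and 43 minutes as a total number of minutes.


Hours: 21
Extra minutes: 43
Minutes per hour: 60
Hours to minutes: 21 x 60 = 1260
Total: 1260 + 43 = 1303

1303


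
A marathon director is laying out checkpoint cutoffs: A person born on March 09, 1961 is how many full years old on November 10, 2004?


Birth: 1961-03-09
Reference: 2004-11-10
Year difference: 2004 - 1961 = 43
Has birthday (03-09) occurred by 11-10? Yes
Age in full years: 43

43


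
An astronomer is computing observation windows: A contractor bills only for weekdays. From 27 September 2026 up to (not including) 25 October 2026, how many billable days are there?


Start: 2026-09-27 (Sunday)
End (exclusive): 2026-10-25 (Sunday)
Total calendar days: 28
Full weeks: 28 // 7 = 4 -> 20 weekdays
Remaining 0 days starting on Sunday:
Total business days: 20 + 0 = 20

20


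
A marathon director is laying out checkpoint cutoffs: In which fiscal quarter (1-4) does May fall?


Month: May (month 5)
Q1: January-March (months 1-3)
Q2: April-June (months 4-6)
Q3: July-September (months 7-9)
Q4: October-December (months 10-12)
Month 5 falls in Q2

2


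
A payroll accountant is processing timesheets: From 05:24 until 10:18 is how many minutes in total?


Start time: 05:24 = 324 minutes from midnight
End time: 10:18 = 618 minutes from midnight
Difference: 618 - 324 = 294 minutes
That is 4 hours and 54 minutes

294


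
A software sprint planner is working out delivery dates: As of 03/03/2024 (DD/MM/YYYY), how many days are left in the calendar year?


Start: March 03, 2024
End: December 31, 2024
Days left in March: 28
April: 30
May: 31
June: 30
July: 31
... plus remaining months
Sum of remaining months: 275
Total: 28 + 275 = 303

303


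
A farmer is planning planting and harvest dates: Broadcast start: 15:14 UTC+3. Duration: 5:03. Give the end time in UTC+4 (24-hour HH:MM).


Start: 15:14 in UTC+3
Step 1 - add duration:
  minutes: 14 + 3 = 17
  hours: 15 + 5 + 0 = 20
  end in UTC+3: 20:17
Step 2 - convert UTC+3 -> UTC+4:
  offset difference: 4 - (3) = 1 hours
  20 + (1) = 21 -> mod 24 = 21
Result: 21:17 in UTC+4

21:17


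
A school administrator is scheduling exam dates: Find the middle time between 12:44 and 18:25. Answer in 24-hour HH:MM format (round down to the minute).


Start time: 12:44 = 764 minutes from midnight
End time: 18:25 = 1105 minutes from midnight
Sum: 764 + 1105 = 1869
Midpoint: 1869 / 2 = 934 minutes
Convert: 934 / 60 = 15 hours, 34 minutes
Result: 15:34

15:34


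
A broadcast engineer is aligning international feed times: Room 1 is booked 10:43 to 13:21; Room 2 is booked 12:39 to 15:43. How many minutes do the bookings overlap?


Interval A: [643, 801] minutes from midnight
Interval B: [759, 943] minutes from midnight
Overlap start = max(643, 759) = 759
Overlap end = min(801, 943) = 801
Overlap = 801 - 759 = 42 minutes

42


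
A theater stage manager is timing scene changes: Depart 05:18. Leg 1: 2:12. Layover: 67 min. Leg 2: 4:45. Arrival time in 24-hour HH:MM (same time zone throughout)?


Depart: 05:18
Leg 1: +132 min -> 07:30
Layover: +67 min -> 08:37
Leg 2: +285 min -> 13:22
Total travel: 484 minutes = 8h 4m
Arrival: 13:22

13:22


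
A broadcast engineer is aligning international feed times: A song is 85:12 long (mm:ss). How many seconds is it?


Minutes: 85
Extra seconds: 12
Seconds per minute: 60
Minutes to seconds: 85 x 60 = 5100
Total: 5100 + 12 = 5112

5112


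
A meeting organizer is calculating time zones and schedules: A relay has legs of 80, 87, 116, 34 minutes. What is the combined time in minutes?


Durations: 80, 87, 116, 34
Running sum: 80
+ 87 = 167
+ 116 = 283
+ 34 = 317
Total duration: 317 minutes
That is 5 hours and 17 minutes

317


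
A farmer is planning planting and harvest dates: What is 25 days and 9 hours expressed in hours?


Days: 25
Extra hours: 9
Hours per day: 24
Days to hours: 25 x 24 = 600
Total: 600 + 9 = 609

609


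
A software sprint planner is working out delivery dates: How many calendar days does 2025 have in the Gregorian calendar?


Year: 2025
Check leap year rules:
Divisible by 4? No
2025 is not a leap year
Days: 365

365


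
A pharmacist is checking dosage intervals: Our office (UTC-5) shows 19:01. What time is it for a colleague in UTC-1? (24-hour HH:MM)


Local time: 19:01 at UTC-5 (offset -5h)
Target zone: UTC-1 (offset -1h)
Difference: -1 - (-5) = 4 hours
Calculation: 19 + (4) = 23
Result: 23:01

23:01


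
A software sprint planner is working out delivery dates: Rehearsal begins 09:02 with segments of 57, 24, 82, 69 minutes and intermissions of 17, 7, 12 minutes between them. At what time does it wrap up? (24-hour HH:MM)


Start: 09:02 = 542 min from midnight
  after task 1 (57 min): 09:59
  after break (17 min): 10:16
  after task 2 (24 min): 10:40
  after break (7 min): 10:47
  after task 3 (82 min): 12:09
  after break (12 min): 12:21
  after task 4 (69 min): 13:30
Total elapsed: 268 minutes
End time: 13:30

13:30


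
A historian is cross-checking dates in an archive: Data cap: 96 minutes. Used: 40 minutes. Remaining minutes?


Total budget: 96 minutes
Time used: 40 minutes
Remaining: 96 - 40 = 56 minutes
Percent used: 41.7%
Percent remaining: 58.3%

56


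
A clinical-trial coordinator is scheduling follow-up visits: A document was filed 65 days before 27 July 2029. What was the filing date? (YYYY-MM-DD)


Start: 2029-07-27
Subtracting 65 days
Days already passed in July: 27
After going back through July: 38 more days to subtract
June 2029: 30 days, 8 remaining
May 2029 has 31 days, need 8
Result: 2029-05-23

2029-05-23


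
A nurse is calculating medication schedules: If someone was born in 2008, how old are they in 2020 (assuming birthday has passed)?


Birth year: 2008
Current year: 2020
Age = current year - birth year
Age = 2020 - 2008 = 12

12


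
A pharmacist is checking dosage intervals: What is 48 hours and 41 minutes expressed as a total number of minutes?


Hours: 48
Minutes: 41
Convert hours to minutes: 48 x 60 = 2880
Add remaining minutes: 2880 + 41 = 2921

2921


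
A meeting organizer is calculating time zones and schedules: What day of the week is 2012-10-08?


Date: 2012-10-08
January 1, 2012 is a Sunday
Day of year: 282
Offset from Jan 1: 281 days
281 mod 7 = 1
Result: Monday

Monday


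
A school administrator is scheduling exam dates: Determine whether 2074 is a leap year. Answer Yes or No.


Year: 2074
Divisible by 4? 2074 / 4 = 518.5 -> No
Not divisible by 4, so NOT a leap year

No


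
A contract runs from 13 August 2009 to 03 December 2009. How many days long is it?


Start date: 2009-08-13
End date: 2009-12-03
Aug 2009: +19 days
Sep 2009: +30 days
Oct 2009: +31 days
Nov 2009: +30 days
Dec 2009: +2 days
Total: 112 days

112


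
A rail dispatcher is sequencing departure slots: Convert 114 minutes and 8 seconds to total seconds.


Minutes: 114
Extra seconds: 8
Seconds per minute: 60
Minutes to seconds: 114 x 60 = 6840
Total: 6840 + 8 = 6848

6848


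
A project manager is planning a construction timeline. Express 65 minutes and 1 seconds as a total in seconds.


Minutes: 65
Seconds: 1
Convert minutes to seconds: 65 x 60 = 3900
Add remaining seconds: 3900 + 1 = 3901

3901


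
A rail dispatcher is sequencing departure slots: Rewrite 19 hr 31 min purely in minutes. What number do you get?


Hours: 19
Extra minutes: 31
Minutes per hour: 60
Hours to minutes: 19 x 60 = 1140
Total: 1140 + 31 = 1171

1171


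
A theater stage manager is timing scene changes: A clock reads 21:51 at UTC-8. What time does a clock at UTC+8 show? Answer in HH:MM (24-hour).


Local time: 21:51 at UTC-8 (offset -8h)
Target zone: UTC+8 (offset 8h)
Difference: 8 - (-8) = 16 hours
Calculation: 21 + (16) = 37
Wraparound: (37) mod 24 = 13
Result: 13:51

13:51


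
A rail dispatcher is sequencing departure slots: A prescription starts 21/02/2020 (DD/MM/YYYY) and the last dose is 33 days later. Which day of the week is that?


Start: 2020-02-21 (Friday)
Step 1 - find target date: add 33 days
  2020-02-21 + 33 days = 2020-03-25
Step 2 - day of week:
  33 mod 7 = 5
  Friday + 5 days -> Wednesday
Result: Wednesday (2020-03-25)

Wednesday


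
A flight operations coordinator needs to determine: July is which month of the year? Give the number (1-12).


Calendar month order:
6. June
7. July <--
8. August
July is month number 7

7


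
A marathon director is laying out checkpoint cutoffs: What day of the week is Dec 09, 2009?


Date: 2009-12-09
January 1, 2009 is a Thursday
Day of year: 343
Offset from Jan 1: 342 days
342 mod 7 = 6
Result: Wednesday

Wednesday


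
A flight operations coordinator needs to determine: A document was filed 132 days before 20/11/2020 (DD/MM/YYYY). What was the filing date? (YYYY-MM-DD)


Start: 2020-11-20
Subtracting 132 days
Days already passed in November: 20
After going back through November: 112 more days to subtract
October 2020: 31 days, 81 remaining
September 2020: 30 days, 51 remaining
August 2020: 31 days, 20 remaining
July 2020 has 31 days, need 20
Result: 2020-07-11

2020-07-11


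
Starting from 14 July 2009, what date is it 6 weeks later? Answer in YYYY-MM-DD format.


Start: 2009-07-14
Weeks to add: 6
Convert to days: 6 x 7 = 42 days
Add 42 days to 2009-07-14
Result: 2009-08-25

2009-08-25


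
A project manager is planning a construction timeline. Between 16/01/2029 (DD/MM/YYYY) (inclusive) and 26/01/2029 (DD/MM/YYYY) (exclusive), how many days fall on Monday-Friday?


Start: 2029-01-16 (Tuesday)
End (exclusive): 2029-01-26 (Friday)
Total calendar days: 10
Full weeks: 10 // 7 = 1 -> 5 weekdays
Remaining 3 days starting on Tuesday:
  Tue(w), Wed(w), Thu(w) -> 3 weekdays
Total business days: 5 + 3 = 8

8


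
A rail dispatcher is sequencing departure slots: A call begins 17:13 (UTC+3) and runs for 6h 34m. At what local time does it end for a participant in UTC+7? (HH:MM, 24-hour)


Start: 17:13 in UTC+3
Step 1 - add duration:
  minutes: 13 + 34 = 47
  hours: 17 + 6 + 0 = 23
  end in UTC+3: 23:47
Step 2 - convert UTC+3 -> UTC+7:
  offset difference: 7 - (3) = 4 hours
  23 + (4) = 27 -> mod 24 = 3
Result: 03:47 in UTC+7

03:47


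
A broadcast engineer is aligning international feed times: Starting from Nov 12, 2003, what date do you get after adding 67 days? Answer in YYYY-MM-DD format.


Start: 2003-11-12
Adding 67 days
Days remaining in November: 18
After November: 49 days still to add
December 2003: 31 days, 18 remaining
January 2004 has 31 days, need 18
Result: 2004-01-18

2004-01-18


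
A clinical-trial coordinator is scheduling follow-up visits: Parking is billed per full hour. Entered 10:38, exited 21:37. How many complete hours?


Start: 10:38
End: 21:37
Hour difference: 21 - 10 = 11 hours
Minute difference: 37 - 38 = -1 minutes
Total minutes: 659
Complete hours: 659 / 60 = 10 (remainder 59)

10


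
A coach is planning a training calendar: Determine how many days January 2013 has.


Month: January
Year: 2013
January is a 31-day month
Total: 31 days

31


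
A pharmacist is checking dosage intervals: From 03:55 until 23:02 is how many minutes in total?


Start time: 03:55 = 235 minutes from midnight
End time: 23:02 = 1382 minutes from midnight
Difference: 1382 - 235 = 1147 minutes
That is 19 hours and 7 minutes

1147


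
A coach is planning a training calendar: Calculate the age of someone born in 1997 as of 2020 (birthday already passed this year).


Birth year: 1997
Current year: 2020
Age = current year - birth year
Age = 2020 - 1997 = 23

23


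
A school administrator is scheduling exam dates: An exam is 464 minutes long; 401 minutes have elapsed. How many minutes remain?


Total budget: 464 minutes
Time used: 401 minutes
Remaining: 464 - 401 = 63 minutes
Percent used: 86.4%
Percent remaining: 13.6%

63


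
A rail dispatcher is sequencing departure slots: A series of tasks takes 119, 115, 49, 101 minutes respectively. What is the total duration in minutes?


Durations: 119, 115, 49, 101
Running sum: 119
+ 115 = 234
+ 49 = 283
+ 101 = 384
Total duration: 384 minutes
That is 6 hours and 24 minutes

384


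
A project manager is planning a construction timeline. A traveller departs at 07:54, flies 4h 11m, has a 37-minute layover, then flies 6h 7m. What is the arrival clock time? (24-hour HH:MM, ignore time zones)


Depart: 07:54
Leg 1: +251 min -> 12:05
Layover: +37 min -> 12:42
Leg 2: +367 min -> 18:49
Total travel: 655 minutes = 10h 55m
Arrival: 18:49

18:49


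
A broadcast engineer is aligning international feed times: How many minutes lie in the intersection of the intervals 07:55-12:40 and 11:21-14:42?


Interval A: [475, 760] minutes from midnight
Interval B: [681, 882] minutes from midnight
Overlap start = max(475, 681) = 681
Overlap end = min(760, 882) = 760
Overlap = 760 - 681 = 79 minutes

79


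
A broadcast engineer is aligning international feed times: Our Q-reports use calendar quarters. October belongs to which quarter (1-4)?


Month: October (month 10)
Q1: January-March (months 1-3)
Q2: April-June (months 4-6)
Q3: July-September (months 7-9)
Q4: October-December (months 10-12)
Month 10 falls in Q4

4


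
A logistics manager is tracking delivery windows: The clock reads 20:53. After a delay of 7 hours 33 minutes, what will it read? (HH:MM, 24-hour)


Start time: 20:53
Adding: 7 hours 33 minutes
Minutes: 53 + 33 = 86
Minute overflow: 86 >= 60, so carry 1 hour, minutes = 26
Hours: 20 + 7 + 1 = 28
Hour wraparound: 28 mod 24 = 4
Result: 04:26

04:26


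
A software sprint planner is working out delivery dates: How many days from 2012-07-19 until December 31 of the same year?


Start: July 19, 2012
End: December 31, 2012
Days left in July: 12
August: 31
September: 30
October: 31
November: 30
... plus remaining months
Sum of remaining months: 153
Total: 12 + 153 = 165

165


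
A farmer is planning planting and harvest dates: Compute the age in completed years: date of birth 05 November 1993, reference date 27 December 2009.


Birth: 1993-11-05
Reference: 2009-12-27
Year difference: 2009 - 1993 = 16
Has birthday (11-05) occurred by 12-27? Yes
Age in full years: 16

16


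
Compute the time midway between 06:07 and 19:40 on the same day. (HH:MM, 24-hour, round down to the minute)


Start time: 06:07 = 367 minutes from midnight
End time: 19:40 = 1180 minutes from midnight
Sum: 367 + 1180 = 1547
Midpoint: 1547 / 2 = 773 minutes
Convert: 773 / 60 = 12 hours, 53 minutes
Result: 12:53

12:53


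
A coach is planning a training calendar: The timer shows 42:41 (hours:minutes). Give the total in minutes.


Hours: 42
Minutes: 41
Convert hours to minutes: 42 x 60 = 2520
Add remaining minutes: 2520 + 41 = 2561

2561


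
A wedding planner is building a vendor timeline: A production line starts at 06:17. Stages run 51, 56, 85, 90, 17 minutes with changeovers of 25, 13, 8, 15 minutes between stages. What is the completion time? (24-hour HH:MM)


Start: 06:17 = 377 min from midnight
  after task 1 (51 min): 07:08
  after break (25 min): 07:33
  after task 2 (56 min): 08:29
  after break (13 min): 08:42
  after task 3 (85 min): 10:07
  after break (8 min): 10:15
  after task 4 (90 min): 11:45
  after break (15 min): 12:00
  after task 5 (17 min): 12:17
Total elapsed: 360 minutes
End time: 12:17

12:17


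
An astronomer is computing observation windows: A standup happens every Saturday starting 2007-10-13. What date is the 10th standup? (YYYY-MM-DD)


First occurrence: 2007-10-13 (occurrence 1)
Each occurrence is 7 days after the previous.
Occurrence 10 is 9 weeks after the first.
9 weeks = 63 days
2007-10-13 + 63 days = 2007-12-15

2007-12-15


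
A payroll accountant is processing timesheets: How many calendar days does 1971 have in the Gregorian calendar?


Year: 1971
Check leap year rules:
Divisible by 4? No
1971 is not a leap year
Days: 365

365


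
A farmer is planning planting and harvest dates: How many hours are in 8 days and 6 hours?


Days: 8
Extra hours: 6
Hours per day: 24
Days to hours: 8 x 24 = 192
Total: 192 + 6 = 198

198


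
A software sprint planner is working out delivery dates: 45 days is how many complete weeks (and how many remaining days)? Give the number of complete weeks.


Total days: 45
Days per week: 7
Division: 45 / 7 = 6 remainder 3
Complete weeks: 6
Remaining days: 3

6


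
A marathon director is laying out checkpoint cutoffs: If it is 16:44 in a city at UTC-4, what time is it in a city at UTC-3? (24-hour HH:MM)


Local time: 16:44 at UTC-4 (offset -4h)
Target zone: UTC-3 (offset -3h)
Difference: -3 - (-4) = 1 hours
Calculation: 16 + (1) = 17
Result: 17:44

17:44


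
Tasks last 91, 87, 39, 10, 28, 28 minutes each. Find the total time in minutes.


Durations: 91, 87, 39, 10, 28, 28
Running sum: 91
+ 87 = 178
+ 39 = 217
+ 10 = 227
+ 28 = 255
+ 28 = 283
Total duration: 283 minutes
That is 4 hours and 43 minutes

283


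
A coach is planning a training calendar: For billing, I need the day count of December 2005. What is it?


Month: December
Year: 2005
December is a 31-day month
Total: 31 days

31


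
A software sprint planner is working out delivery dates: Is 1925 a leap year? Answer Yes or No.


Year: 1925
Divisible by 4? 1925 / 4 = 481.25 -> No
Not divisible by 4, so NOT a leap year

No


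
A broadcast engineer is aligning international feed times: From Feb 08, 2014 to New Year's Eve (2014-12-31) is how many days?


Start: February 08, 2014
End: December 31, 2014
Days left in February: 20
March: 31
April: 30
May: 31
June: 30
... plus remaining months
Sum of remaining months: 306
Total: 20 + 306 = 326

326


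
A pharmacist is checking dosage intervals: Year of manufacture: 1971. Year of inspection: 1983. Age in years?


Birth year: 1971
Current year: 1983
Age = current year - birth year
Age = 1983 - 1971 = 12

12


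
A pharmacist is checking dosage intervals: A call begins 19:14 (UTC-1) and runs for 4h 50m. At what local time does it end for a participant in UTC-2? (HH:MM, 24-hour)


Start: 19:14 in UTC-1
Step 1 - add duration:
  minutes: 14 + 50 = 64 (carry 1h)
  hours: 19 + 4 + 1 = 24
  end in UTC-1: 00:04
Step 2 - convert UTC-1 -> UTC-2:
  offset difference: -2 - (-1) = -1 hours
  0 + (-1) = -1 -> mod 24 = 23
Result: 23:04 in UTC-2

23:04


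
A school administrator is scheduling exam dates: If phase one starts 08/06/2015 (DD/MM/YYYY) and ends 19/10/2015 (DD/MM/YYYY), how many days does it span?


Start date: 2015-06-08
End date: 2015-10-19
Jun 2015: +23 days
Jul 2015: +31 days
Aug 2015: +31 days
Sep 2015: +30 days
Oct 2015: +18 days
Total: 133 days

133


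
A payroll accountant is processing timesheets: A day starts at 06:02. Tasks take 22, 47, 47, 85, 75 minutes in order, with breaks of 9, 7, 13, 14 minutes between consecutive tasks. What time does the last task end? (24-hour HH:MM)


Start: 06:02 = 362 min from midnight
  after task 1 (22 min): 06:24
  after break (9 min): 06:33
  after task 2 (47 min): 07:20
  after break (7 min): 07:27
  after task 3 (47 min): 08:14
  after break (13 min): 08:27
  after task 4 (85 min): 09:52
  after break (14 min): 10:06
  after task 5 (75 min): 11:21
Total elapsed: 319 minutes
End time: 11:21

11:21


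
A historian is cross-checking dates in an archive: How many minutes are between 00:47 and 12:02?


Start time: 00:47 = 47 minutes from midnight
End time: 12:02 = 722 minutes from midnight
Difference: 722 - 47 = 675 minutes
That is 11 hours and 15 minutes

675


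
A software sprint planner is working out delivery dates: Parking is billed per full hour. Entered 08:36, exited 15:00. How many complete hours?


Start: 08:36
End: 15:00
Hour difference: 15 - 8 = 7 hours
Minute difference: 0 - 36 = -36 minutes
Total minutes: 384
Complete hours: 384 / 60 = 6 (remainder 24)

6


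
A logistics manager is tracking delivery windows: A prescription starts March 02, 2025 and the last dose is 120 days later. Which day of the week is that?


Start: 2025-03-02 (Sunday)
Step 1 - find target date: add 120 days
  2025-03-02 + 120 days = 2025-06-30
Step 2 - day of week:
  120 mod 7 = 1
  Sunday + 1 days -> Monday
Result: Monday (2025-06-30)

Monday


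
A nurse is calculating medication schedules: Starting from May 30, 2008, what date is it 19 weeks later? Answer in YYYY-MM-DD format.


Start: 2008-05-30
Weeks to add: 19
Convert to days: 19 x 7 = 133 days
Add 133 days to 2008-05-30
Result: 2008-10-10

2008-10-10


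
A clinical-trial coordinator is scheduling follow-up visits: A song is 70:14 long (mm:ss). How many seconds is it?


Minutes: 70
Extra seconds: 14
Seconds per minute: 60
Minutes to seconds: 70 x 60 = 4200
Total: 4200 + 14 = 4214

4214


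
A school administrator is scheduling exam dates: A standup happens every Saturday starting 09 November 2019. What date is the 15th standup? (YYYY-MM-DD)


First occurrence: 2019-11-09 (occurrence 1)
Each occurrence is 7 days after the previous.
Occurrence 15 is 14 weeks after the first.
14 weeks = 98 days
2019-11-09 + 98 days = 2020-02-15

2020-02-15


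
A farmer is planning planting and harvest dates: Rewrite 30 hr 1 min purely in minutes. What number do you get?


Hours: 30
Extra minutes: 1
Minutes per hour: 60
Hours to minutes: 30 x 60 = 1800
Total: 1800 + 1 = 1801

1801


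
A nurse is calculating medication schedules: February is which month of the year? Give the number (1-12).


Calendar month order:
1. January
2. February <--
3. March
February is month number 2

2


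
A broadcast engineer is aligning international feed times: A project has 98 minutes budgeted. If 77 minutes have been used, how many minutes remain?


Total budget: 98 minutes
Time used: 77 minutes
Remaining: 98 - 77 = 21 minutes
Percent used: 78.6%
Percent remaining: 21.4%

21


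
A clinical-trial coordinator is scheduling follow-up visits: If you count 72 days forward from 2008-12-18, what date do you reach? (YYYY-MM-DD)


Start: 2008-12-18
Adding 72 days
Days remaining in December: 13
After December: 59 days still to add
January 2009: 31 days, 28 remaining
February 2009 has 28 days, need 28
Result: 2009-02-28

2009-02-28


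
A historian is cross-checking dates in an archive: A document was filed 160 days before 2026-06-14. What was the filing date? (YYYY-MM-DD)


Start: 2026-06-14
Subtracting 160 days
Days already passed in June: 14
After going back through June: 146 more days to subtract
May 2026: 31 days, 115 remaining
April 2026: 30 days, 85 remaining
March 2026: 31 days, 54 remaining
February 2026: 28 days, 26 remaining
Result: 2026-01-05

2026-01-05


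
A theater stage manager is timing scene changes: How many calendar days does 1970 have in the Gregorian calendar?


Year: 1970
Check leap year rules:
Divisible by 4? No
1970 is not a leap year
Days: 365

365


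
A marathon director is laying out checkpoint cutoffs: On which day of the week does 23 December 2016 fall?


Date: 2016-12-23
January 1, 2016 is a Friday
Day of year: 358
Offset from Jan 1: 357 days
357 mod 7 = 0
Result: Friday

Friday


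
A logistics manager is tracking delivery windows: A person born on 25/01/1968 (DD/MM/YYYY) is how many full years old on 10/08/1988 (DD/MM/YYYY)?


Birth: 1968-01-25
Reference: 1988-08-10
Year difference: 1988 - 1968 = 20
Has birthday (01-25) occurred by 08-10? Yes
Age in full years: 20

20


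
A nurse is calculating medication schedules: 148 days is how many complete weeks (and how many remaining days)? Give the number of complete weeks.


Total days: 148
Days per week: 7
Division: 148 / 7 = 21 remainder 1
Complete weeks: 21
Remaining days: 1

21


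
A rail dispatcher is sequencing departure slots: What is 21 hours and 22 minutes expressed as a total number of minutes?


Hours: 21
Minutes: 22
Convert hours to minutes: 21 x 60 = 1260
Add remaining minutes: 1260 + 22 = 1282

1282


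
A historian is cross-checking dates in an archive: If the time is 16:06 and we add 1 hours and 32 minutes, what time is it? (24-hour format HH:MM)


Start time: 16:06
Adding: 1 hours 32 minutes
Minutes: 6 + 32 = 38
Hours: 16 + 1 + 0 = 17
Result: 17:38

17:38


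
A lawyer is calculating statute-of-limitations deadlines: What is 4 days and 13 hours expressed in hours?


Days: 4
Extra hours: 13
Hours per day: 24
Days to hours: 4 x 24 = 96
Total: 96 + 13 = 109

109


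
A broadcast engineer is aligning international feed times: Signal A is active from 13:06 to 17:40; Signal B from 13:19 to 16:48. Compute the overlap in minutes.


Interval A: [786, 1060] minutes from midnight
Interval B: [799, 1008] minutes from midnight
Overlap start = max(786, 799) = 799
Overlap end = min(1060, 1008) = 1008
Overlap = 1008 - 799 = 209 minutes

209


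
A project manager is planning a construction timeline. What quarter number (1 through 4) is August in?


Month: August (month 8)
Q1: January-March (months 1-3)
Q2: April-June (months 4-6)
Q3: July-September (months 7-9)
Q4: October-December (months 10-12)
Month 8 falls in Q3

3


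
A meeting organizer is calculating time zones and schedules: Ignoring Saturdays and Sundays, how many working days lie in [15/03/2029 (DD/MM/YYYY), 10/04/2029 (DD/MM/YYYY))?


Start: 2029-03-15 (Thursday)
End (exclusive): 2029-04-10 (Tuesday)
Total calendar days: 26
Full weeks: 26 // 7 = 3 -> 15 weekdays
Remaining 5 days starting on Thursday:
  Thu(w), Fri(w), Sat(-), Sun(-), Mon(w) -> 3 weekdays
Total business days: 15 + 3 = 18

18


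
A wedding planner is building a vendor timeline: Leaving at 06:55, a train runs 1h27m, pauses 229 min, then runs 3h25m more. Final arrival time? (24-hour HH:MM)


Depart: 06:55
Leg 1: +87 min -> 08:22
Layover: +229 min -> 12:11
Leg 2: +205 min -> 15:36
Total travel: 521 minutes = 8h 41m
Arrival: 15:36

15:36


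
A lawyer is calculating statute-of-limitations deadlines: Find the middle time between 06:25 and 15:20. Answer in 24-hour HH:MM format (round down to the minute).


Start time: 06:25 = 385 minutes from midnight
End time: 15:20 = 920 minutes from midnight
Sum: 385 + 920 = 1305
Midpoint: 1305 / 2 = 652 minutes
Convert: 652 / 60 = 10 hours, 52 minutes
Result: 10:52

10:52


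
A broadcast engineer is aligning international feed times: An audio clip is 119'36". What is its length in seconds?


Minutes: 119
Seconds: 36
Convert minutes to seconds: 119 x 60 = 7140
Add remaining seconds: 7140 + 36 = 7176

7176


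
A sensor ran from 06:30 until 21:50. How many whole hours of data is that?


Start: 06:30
End: 21:50
Hour difference: 21 - 6 = 15 hours
Minute difference: 50 - 30 = 20 minutes
Total minutes: 920
Complete hours: 920 / 60 = 15 (remainder 20)

15


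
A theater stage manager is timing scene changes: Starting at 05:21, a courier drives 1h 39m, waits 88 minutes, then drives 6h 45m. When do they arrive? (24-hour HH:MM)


Depart: 05:21
Leg 1: +99 min -> 07:00
Layover: +88 min -> 08:28
Leg 2: +405 min -> 15:13
Total travel: 592 minutes = 9h 52m
Arrival: 15:13

15:13


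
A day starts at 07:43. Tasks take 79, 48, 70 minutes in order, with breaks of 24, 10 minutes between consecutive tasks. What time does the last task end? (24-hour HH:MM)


Start: 07:43 = 463 min from midnight
  after task 1 (79 min): 09:02
  after break (24 min): 09:26
  after task 2 (48 min): 10:14
  after break (10 min): 10:24
  after task 3 (70 min): 11:34
Total elapsed: 231 minutes
End time: 11:34

11:34


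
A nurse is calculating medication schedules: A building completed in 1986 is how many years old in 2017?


Birth year: 1986
Current year: 2017
Age = current year - birth year
Age = 2017 - 1986 = 31

31


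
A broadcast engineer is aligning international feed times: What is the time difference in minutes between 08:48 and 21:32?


Start time: 08:48 = 528 minutes from midnight
End time: 21:32 = 1292 minutes from midnight
Difference: 1292 - 528 = 764 minutes
That is 12 hours and 44 minutes

764


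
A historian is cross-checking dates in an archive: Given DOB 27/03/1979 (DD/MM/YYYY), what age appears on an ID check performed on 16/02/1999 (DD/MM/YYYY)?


Birth: 1979-03-27
Reference: 1999-02-16
Year difference: 1999 - 1979 = 20
Has birthday (03-27) occurred by 02-16? No
Birthday not yet reached this year -> subtract 1
Age in full years: 19

19


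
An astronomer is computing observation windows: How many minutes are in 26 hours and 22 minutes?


Hours: 26
Extra minutes: 22
Minutes per hour: 60
Hours to minutes: 26 x 60 = 1560
Total: 1560 + 22 = 1582

1582


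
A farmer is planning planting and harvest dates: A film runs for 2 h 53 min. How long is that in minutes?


Hours: 2
Minutes: 53
Convert hours to minutes: 2 x 60 = 120
Add remaining minutes: 120 + 53 = 173

173


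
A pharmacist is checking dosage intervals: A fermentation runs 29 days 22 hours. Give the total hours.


Days: 29
Extra hours: 22
Hours per day: 24
Days to hours: 29 x 24 = 696
Total: 696 + 22 = 718

718


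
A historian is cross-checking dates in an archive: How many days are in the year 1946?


Year: 1946
Check leap year rules:
Divisible by 4? No
1946 is not a leap year
Days: 365

365


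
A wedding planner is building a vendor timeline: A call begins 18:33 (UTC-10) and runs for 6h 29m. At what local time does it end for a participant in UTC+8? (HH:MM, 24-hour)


Start: 18:33 in UTC-10
Step 1 - add duration:
  minutes: 33 + 29 = 62 (carry 1h)
  hours: 18 + 6 + 1 = 25
  end in UTC-10: 01:02
Step 2 - convert UTC-10 -> UTC+8:
  offset difference: 8 - (-10) = 18 hours
  1 + (18) = 19 -> mod 24 = 19
Result: 19:02 in UTC+8

19:02


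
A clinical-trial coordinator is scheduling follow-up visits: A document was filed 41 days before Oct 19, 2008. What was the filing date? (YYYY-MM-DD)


Start: 2008-10-19
Subtracting 41 days
Days already passed in October: 19
After going back through October: 22 more days to subtract
September 2008 has 30 days, need 22
Result: 2008-09-08

2008-09-08


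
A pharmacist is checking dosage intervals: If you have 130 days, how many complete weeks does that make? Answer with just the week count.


Total days: 130
Days per week: 7
Division: 130 / 7 = 18 remainder 4
Complete weeks: 18
Remaining days: 4

18


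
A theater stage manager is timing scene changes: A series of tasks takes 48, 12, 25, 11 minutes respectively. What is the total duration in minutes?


Durations: 48, 12, 25, 11
Running sum: 48
+ 12 = 60
+ 25 = 85
+ 11 = 96
Total duration: 96 minutes
That is 1 hours and 36 minutes

96


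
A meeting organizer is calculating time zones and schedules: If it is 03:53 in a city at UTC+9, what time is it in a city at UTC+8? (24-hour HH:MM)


Local time: 03:53 at UTC+9 (offset 9h)
Target zone: UTC+8 (offset 8h)
Difference: 8 - (9) = -1 hours
Calculation: 3 + (-1) = 2
Result: 02:53

02:53
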